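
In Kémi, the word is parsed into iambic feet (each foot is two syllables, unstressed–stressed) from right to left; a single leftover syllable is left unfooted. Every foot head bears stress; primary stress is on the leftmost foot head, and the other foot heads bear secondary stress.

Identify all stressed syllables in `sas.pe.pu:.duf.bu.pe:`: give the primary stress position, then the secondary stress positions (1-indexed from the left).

Parse right to left into iambic (σˈσ) feet: (sas.ˈpe) (pu:.ˈduf) (bu.ˈpe:).
Foot heads (stressed positions): 2, 4, 6.
End Rule Leftmost: primary stress on the leftmost head = syllable 2.
Secondary stress on 4, 6: sas.ˈpe.pu:.ˌduf.bu.ˌpe:.

primary 2, secondary 4, 6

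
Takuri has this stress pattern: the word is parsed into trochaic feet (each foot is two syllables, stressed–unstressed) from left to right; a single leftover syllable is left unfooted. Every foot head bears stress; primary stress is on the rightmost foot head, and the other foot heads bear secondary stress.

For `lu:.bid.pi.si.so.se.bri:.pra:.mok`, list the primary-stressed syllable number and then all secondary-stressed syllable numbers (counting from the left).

primary 7, secondary 1, 3, 5

Parse left to right into trochaic (ˈσσ) feet: (ˈlu:.bid) (ˈpi.si) (ˈso.se) (ˈbri:.pra:) mok. Syllable 9 is left unfooted.
Foot heads (stressed positions): 1, 3, 5, 7.
End Rule Rightmost: primary stress on the rightmost head = syllable 7.
Secondary stress on 1, 3, 5: ˌlu:.bid.ˌpi.si.ˌso.se.ˈbri:.pra:.mok.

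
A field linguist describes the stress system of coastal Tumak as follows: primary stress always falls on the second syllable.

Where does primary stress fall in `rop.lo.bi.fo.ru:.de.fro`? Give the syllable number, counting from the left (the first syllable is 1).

The word has 7 syllables; the second syllable is syllable 2 (lo).
Primary stress: syllable 2 → rop.ˈlo.bi.fo.ru:.de.fro.

2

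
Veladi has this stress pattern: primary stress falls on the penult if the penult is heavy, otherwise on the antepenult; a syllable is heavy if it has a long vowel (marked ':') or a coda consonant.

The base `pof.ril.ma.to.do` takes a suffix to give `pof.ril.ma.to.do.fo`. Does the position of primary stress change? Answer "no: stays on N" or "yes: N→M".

yes: 3→4

Base `pof.ril.ma.to.do` (5 syllables):
  Weights: 3 ma L, 4 to L, 5 do L.
  The penult (syllable 4, to) is light, so stress falls on the antepenult (syllable 3, ma).
  → primary stress on syllable 3.
Suffixed `pof.ril.ma.to.do.fo` (6 syllables):
  Weights: 4 to L, 5 do L, 6 fo L.
  The penult (syllable 5, do) is light, so stress falls on the antepenult (syllable 4, to).
  → primary stress on syllable 4.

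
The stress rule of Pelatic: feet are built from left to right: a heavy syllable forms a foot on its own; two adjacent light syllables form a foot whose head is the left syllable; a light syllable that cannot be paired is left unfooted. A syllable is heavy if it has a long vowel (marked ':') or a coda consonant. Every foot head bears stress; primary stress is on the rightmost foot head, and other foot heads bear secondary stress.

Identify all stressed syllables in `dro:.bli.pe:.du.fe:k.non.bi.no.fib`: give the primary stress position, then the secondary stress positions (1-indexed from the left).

Weights: 1 dro: H, 2 bli L, 3 pe: H, 4 du L, 5 fe:k H, 6 non H, 7 bi L, 8 no L, 9 fib H.
Parse left to right (heavy = foot alone; LL = one foot; stranded L unfooted): (ˈdro:) bli (ˈpe:) du (ˈfe:k) (ˈnon) (ˈbi.no) (ˈfib).
Foot heads: 1, 3, 5, 6, 7, 9.
Primary stress on the rightmost head = syllable 9.
Secondary stress on 1, 3, 5, 6, 7: ˌdro:.bli.ˌpe:.du.ˌfe:k.ˌnon.ˌbi.no.ˈfib.

primary 9, secondary 1, 3, 5, 6, 7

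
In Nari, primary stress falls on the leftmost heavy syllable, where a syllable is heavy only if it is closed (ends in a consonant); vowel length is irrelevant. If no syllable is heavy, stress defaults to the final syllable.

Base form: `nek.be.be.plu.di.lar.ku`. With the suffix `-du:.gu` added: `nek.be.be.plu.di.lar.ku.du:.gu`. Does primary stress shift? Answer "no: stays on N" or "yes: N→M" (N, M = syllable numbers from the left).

no: stays on 1

Base `nek.be.be.plu.di.lar.ku` (7 syllables):
  Weights: 1 nek H, 2 be L, 3 be L, 4 plu L, 5 di L, 6 lar H, 7 ku L.
  Heavy syllables in the domain: 1, 6. The leftmost is syllable 1 (nek).
  → primary stress on syllable 1.
Suffixed `nek.be.be.plu.di.lar.ku.du:.gu` (9 syllables):
  Weights: 1 nek H, 2 be L, 3 be L, 4 plu L, 5 di L, 6 lar H, 7 ku L, 8 du: L, 9 gu L.
  Heavy syllables in the domain: 1, 6. The leftmost is syllable 1 (nek).
  → primary stress on syllable 1.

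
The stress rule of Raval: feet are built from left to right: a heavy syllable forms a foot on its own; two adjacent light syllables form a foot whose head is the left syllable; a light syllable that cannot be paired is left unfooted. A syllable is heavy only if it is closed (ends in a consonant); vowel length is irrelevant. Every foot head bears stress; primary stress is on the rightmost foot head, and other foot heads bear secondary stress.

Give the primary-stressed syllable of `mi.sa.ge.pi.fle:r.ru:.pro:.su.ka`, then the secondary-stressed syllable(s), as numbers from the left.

primary 8, secondary 1, 3, 5, 6

Weights: 1 mi L, 2 sa L, 3 ge L, 4 pi L, 5 fle:r H, 6 ru: L, 7 pro: L, 8 su L, 9 ka L.
Parse left to right (heavy = foot alone; LL = one foot; stranded L unfooted): (ˈmi.sa) (ˈge.pi) (ˈfle:r) (ˈru:.pro:) (ˈsu.ka).
Foot heads: 1, 3, 5, 6, 8.
Primary stress on the rightmost head = syllable 8.
Secondary stress on 1, 3, 5, 6: ˌmi.sa.ˌge.pi.ˌfle:r.ˌru:.pro:.ˈsu.ka.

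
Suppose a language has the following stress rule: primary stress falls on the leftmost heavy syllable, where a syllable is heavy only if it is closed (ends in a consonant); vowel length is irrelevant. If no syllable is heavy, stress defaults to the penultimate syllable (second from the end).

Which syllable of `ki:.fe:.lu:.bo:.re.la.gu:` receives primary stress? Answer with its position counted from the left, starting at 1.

6

Weights: 1 ki: L, 2 fe: L, 3 lu: L, 4 bo: L, 5 re L, 6 la L, 7 gu: L.
No heavy syllable in the domain; default to the penultimate syllable (second from the end) = syllable 6.
Primary stress: syllable 6 → ki:.fe:.lu:.bo:.re.ˈla.gu:.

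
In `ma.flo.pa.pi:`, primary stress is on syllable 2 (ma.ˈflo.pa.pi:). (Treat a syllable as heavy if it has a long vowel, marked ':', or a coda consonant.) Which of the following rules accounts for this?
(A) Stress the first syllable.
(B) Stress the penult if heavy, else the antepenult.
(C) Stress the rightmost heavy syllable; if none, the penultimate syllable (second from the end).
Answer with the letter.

B

Rule A → syllable 1 (observed: 2).
Rule B → syllable 2 ✓.
Rule C → syllable 4 (observed: 2).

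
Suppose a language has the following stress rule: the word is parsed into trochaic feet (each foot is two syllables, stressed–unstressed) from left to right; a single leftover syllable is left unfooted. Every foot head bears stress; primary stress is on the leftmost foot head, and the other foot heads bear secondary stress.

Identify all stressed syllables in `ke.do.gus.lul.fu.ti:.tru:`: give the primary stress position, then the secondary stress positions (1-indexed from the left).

Parse left to right into trochaic (ˈσσ) feet: (ˈke.do) (ˈgus.lul) (ˈfu.ti:) tru:. Syllable 7 is left unfooted.
Foot heads (stressed positions): 1, 3, 5.
End Rule Leftmost: primary stress on the leftmost head = syllable 1.
Secondary stress on 3, 5: ˈke.do.ˌgus.lul.ˌfu.ti:.tru:.

primary 1, secondary 3, 5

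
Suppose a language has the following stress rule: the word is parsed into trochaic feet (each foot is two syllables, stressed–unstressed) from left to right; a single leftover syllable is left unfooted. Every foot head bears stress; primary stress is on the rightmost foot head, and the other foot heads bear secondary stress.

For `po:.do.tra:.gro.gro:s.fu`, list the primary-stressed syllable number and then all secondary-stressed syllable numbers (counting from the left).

primary 5, secondary 1, 3

Parse left to right into trochaic (ˈσσ) feet: (ˈpo:.do) (ˈtra:.gro) (ˈgro:s.fu).
Foot heads (stressed positions): 1, 3, 5.
End Rule Rightmost: primary stress on the rightmost head = syllable 5.
Secondary stress on 1, 3: ˌpo:.do.ˌtra:.gro.ˈgro:s.fu.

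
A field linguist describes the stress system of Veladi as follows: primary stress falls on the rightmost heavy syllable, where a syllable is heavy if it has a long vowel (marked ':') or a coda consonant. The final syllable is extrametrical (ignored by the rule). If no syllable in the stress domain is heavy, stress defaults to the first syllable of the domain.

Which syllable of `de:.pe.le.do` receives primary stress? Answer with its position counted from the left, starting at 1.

The final syllable (4, do) is extrametrical; the stress domain is syllables 1–3.
Weights: 1 de: H, 2 pe L, 3 le L.
Heavy syllables in the domain: 1. The rightmost is syllable 1 (de:).
Primary stress: syllable 1 → ˈde:.pe.le.do.

1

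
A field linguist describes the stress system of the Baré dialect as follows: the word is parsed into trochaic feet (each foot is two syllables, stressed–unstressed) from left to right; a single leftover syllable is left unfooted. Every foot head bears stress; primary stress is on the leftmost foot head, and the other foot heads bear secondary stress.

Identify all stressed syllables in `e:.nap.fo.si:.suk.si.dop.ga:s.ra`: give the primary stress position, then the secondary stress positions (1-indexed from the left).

primary 1, secondary 3, 5, 7

Parse left to right into trochaic (ˈσσ) feet: (ˈe:.nap) (ˈfo.si:) (ˈsuk.si) (ˈdop.ga:s) ra. Syllable 9 is left unfooted.
Foot heads (stressed positions): 1, 3, 5, 7.
End Rule Leftmost: primary stress on the leftmost head = syllable 1.
Secondary stress on 3, 5, 7: ˈe:.nap.ˌfo.si:.ˌsuk.si.ˌdop.ga:s.ra.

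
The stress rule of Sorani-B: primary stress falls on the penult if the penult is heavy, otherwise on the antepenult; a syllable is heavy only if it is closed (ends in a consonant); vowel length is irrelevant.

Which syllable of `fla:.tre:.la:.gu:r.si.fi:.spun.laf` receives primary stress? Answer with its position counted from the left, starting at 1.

Weights: 6 fi: L, 7 spun H, 8 laf H.
The penult (syllable 7, spun) is heavy, so it takes stress.
Primary stress: syllable 7 → fla:.tre:.la:.gu:r.si.fi:.ˈspun.laf.

7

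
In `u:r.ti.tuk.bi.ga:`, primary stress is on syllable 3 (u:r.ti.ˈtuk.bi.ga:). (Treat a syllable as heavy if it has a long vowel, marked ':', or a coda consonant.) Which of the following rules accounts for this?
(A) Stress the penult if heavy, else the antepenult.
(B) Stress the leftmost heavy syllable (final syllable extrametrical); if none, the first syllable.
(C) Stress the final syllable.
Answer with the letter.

Rule A → syllable 3 ✓.
Rule B → syllable 1 (observed: 3).
Rule C → syllable 5 (observed: 3).

A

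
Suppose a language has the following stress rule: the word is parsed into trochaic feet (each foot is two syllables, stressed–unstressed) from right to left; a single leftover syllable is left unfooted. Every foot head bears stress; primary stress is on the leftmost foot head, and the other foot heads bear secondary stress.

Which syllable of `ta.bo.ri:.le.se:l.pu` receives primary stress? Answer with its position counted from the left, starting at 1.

Parse right to left into trochaic (ˈσσ) feet: (ˈta.bo) (ˈri:.le) (ˈse:l.pu).
Foot heads (stressed positions): 1, 3, 5.
End Rule Leftmost: primary stress on the leftmost head = syllable 1.
Primary stress: syllable 1 → ˈta.bo.ri:.le.se:l.pu.

1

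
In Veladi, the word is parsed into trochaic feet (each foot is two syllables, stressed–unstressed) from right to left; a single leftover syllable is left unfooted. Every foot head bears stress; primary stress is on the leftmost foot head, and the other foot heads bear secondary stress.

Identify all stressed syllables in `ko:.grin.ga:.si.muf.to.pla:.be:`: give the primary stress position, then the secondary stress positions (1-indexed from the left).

Parse right to left into trochaic (ˈσσ) feet: (ˈko:.grin) (ˈga:.si) (ˈmuf.to) (ˈpla:.be:).
Foot heads (stressed positions): 1, 3, 5, 7.
End Rule Leftmost: primary stress on the leftmost head = syllable 1.
Secondary stress on 3, 5, 7: ˈko:.grin.ˌga:.si.ˌmuf.to.ˌpla:.be:.

primary 1, secondary 3, 5, 7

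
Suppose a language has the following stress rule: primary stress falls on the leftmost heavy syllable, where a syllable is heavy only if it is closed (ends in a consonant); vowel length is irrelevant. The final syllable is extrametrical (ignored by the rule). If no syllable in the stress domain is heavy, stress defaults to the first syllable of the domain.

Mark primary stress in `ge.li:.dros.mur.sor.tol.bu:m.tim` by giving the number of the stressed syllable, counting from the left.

The final syllable (8, tim) is extrametrical; the stress domain is syllables 1–7.
Weights: 1 ge L, 2 li: L, 3 dros H, 4 mur H, 5 sor H, 6 tol H, 7 bu:m H.
Heavy syllables in the domain: 3, 4, 5, 6, 7. The leftmost is syllable 3 (dros).
Primary stress: syllable 3 → ge.li:.ˈdros.mur.sor.tol.bu:m.tim.

3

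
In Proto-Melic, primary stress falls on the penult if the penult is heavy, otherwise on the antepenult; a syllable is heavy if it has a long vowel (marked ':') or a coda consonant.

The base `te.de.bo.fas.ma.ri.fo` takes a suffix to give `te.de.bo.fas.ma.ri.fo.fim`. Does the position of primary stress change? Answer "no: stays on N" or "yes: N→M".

Base `te.de.bo.fas.ma.ri.fo` (7 syllables):
  Weights: 5 ma L, 6 ri L, 7 fo L.
  The penult (syllable 6, ri) is light, so stress falls on the antepenult (syllable 5, ma).
  → primary stress on syllable 5.
Suffixed `te.de.bo.fas.ma.ri.fo.fim` (8 syllables):
  Weights: 6 ri L, 7 fo L, 8 fim H.
  The penult (syllable 7, fo) is light, so stress falls on the antepenult (syllable 6, ri).
  → primary stress on syllable 6.

yes: 5→6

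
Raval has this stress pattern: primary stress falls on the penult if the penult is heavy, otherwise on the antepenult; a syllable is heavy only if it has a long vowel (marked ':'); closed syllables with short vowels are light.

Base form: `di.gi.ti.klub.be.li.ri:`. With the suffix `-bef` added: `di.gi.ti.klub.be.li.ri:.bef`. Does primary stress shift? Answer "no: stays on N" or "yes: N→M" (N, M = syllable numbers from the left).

yes: 5→7

Base `di.gi.ti.klub.be.li.ri:` (7 syllables):
  Weights: 5 be L, 6 li L, 7 ri: H.
  The penult (syllable 6, li) is light, so stress falls on the antepenult (syllable 5, be).
  → primary stress on syllable 5.
Suffixed `di.gi.ti.klub.be.li.ri:.bef` (8 syllables):
  Weights: 6 li L, 7 ri: H, 8 bef L.
  The penult (syllable 7, ri:) is heavy, so it takes stress.
  → primary stress on syllable 7.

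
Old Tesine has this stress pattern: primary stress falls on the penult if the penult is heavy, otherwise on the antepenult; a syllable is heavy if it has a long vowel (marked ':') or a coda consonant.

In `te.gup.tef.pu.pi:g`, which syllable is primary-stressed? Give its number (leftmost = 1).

3

Weights: 3 tef H, 4 pu L, 5 pi:g H.
The penult (syllable 4, pu) is light, so stress falls on the antepenult (syllable 3, tef).
Primary stress: syllable 3 → te.gup.ˈtef.pu.pi:g.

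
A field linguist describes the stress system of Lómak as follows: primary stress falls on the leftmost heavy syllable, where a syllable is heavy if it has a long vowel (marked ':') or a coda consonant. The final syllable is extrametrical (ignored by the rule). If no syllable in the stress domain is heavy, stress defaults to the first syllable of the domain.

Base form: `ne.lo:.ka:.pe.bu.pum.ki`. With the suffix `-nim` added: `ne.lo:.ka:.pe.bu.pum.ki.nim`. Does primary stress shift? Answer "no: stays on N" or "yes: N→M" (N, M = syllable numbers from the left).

Base `ne.lo:.ka:.pe.bu.pum.ki` (7 syllables):
  The final syllable (7, ki) is extrametrical; the stress domain is syllables 1–6.
  Weights: 1 ne L, 2 lo: H, 3 ka: H, 4 pe L, 5 bu L, 6 pum H.
  Heavy syllables in the domain: 2, 3, 6. The leftmost is syllable 2 (lo:).
  → primary stress on syllable 2.
Suffixed `ne.lo:.ka:.pe.bu.pum.ki.nim` (8 syllables):
  The final syllable (8, nim) is extrametrical; the stress domain is syllables 1–7.
  Weights: 1 ne L, 2 lo: H, 3 ka: H, 4 pe L, 5 bu L, 6 pum H, 7 ki L.
  Heavy syllables in the domain: 2, 3, 6. The leftmost is syllable 2 (lo:).
  → primary stress on syllable 2.

no: stays on 2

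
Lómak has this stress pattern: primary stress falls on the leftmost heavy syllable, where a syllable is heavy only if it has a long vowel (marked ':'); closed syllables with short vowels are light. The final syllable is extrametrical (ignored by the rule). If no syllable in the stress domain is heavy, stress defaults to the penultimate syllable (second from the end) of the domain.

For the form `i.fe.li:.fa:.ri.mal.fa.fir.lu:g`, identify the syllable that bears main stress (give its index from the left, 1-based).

3

The final syllable (9, lu:g) is extrametrical; the stress domain is syllables 1–8.
Weights: 1 i L, 2 fe L, 3 li: H, 4 fa: H, 5 ri L, 6 mal L, 7 fa L, 8 fir L.
Heavy syllables in the domain: 3, 4. The leftmost is syllable 3 (li:).
Primary stress: syllable 3 → i.fe.ˈli:.fa:.ri.mal.fa.fir.lu:g.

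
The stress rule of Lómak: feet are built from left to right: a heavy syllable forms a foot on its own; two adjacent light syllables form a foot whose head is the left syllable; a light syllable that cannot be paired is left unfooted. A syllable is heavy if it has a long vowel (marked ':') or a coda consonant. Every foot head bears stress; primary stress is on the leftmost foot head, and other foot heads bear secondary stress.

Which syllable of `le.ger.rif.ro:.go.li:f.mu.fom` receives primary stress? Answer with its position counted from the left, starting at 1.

2

Weights: 1 le L, 2 ger H, 3 rif H, 4 ro: H, 5 go L, 6 li:f H, 7 mu L, 8 fom H.
Parse left to right (heavy = foot alone; LL = one foot; stranded L unfooted): le (ˈger) (ˈrif) (ˈro:) go (ˈli:f) mu (ˈfom).
Foot heads: 2, 3, 4, 6, 8.
Primary stress on the leftmost head = syllable 2.
Primary stress: syllable 2 → le.ˈger.rif.ro:.go.li:f.mu.fom.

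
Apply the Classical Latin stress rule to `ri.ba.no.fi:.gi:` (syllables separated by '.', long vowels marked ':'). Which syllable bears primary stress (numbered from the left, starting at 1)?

Classical Latin: stress the penult if heavy (long vowel or closed), else the antepenult.
Weights: 3 no L, 4 fi: H, 5 gi: H.
The penult (syllable 4, fi:) is heavy, so it takes stress.
Stress on syllable 4: ri.ba.no.ˈfi:.gi:.

4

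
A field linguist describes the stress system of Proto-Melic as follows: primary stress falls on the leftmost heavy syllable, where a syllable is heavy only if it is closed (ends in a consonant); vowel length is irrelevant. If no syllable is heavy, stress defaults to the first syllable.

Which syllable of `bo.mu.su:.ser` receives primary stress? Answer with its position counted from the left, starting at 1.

Weights: 1 bo L, 2 mu L, 3 su: L, 4 ser H.
Heavy syllables in the domain: 4. The leftmost is syllable 4 (ser).
Primary stress: syllable 4 → bo.mu.su:.ˈser.

4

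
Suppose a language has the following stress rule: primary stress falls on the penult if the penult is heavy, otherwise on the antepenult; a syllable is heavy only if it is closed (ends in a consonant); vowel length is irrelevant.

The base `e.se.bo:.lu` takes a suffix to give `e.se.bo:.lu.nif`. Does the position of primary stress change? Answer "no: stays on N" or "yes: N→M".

yes: 2→3

Base `e.se.bo:.lu` (4 syllables):
  Weights: 2 se L, 3 bo: L, 4 lu L.
  The penult (syllable 3, bo:) is light, so stress falls on the antepenult (syllable 2, se).
  → primary stress on syllable 2.
Suffixed `e.se.bo:.lu.nif` (5 syllables):
  Weights: 3 bo: L, 4 lu L, 5 nif H.
  The penult (syllable 4, lu) is light, so stress falls on the antepenult (syllable 3, bo:).
  → primary stress on syllable 3.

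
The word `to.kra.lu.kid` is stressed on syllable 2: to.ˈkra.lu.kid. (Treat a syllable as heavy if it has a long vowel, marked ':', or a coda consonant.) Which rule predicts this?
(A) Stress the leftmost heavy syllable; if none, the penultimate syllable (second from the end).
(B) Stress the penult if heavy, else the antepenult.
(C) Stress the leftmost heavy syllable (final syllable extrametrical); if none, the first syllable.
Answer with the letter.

B

Rule A → syllable 4 (observed: 2).
Rule B → syllable 2 ✓.
Rule C → syllable 1 (observed: 2).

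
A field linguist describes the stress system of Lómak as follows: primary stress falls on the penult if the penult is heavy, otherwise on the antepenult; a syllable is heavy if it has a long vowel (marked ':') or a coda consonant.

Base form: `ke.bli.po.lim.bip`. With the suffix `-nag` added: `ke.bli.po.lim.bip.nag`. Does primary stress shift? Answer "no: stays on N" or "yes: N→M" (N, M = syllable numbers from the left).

Base `ke.bli.po.lim.bip` (5 syllables):
  Weights: 3 po L, 4 lim H, 5 bip H.
  The penult (syllable 4, lim) is heavy, so it takes stress.
  → primary stress on syllable 4.
Suffixed `ke.bli.po.lim.bip.nag` (6 syllables):
  Weights: 4 lim H, 5 bip H, 6 nag H.
  The penult (syllable 5, bip) is heavy, so it takes stress.
  → primary stress on syllable 5.

yes: 4→5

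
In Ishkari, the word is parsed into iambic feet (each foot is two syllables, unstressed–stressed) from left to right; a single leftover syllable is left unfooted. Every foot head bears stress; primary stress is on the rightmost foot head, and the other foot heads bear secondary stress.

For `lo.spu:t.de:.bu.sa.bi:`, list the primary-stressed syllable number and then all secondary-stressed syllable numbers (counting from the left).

Parse left to right into iambic (σˈσ) feet: (lo.ˈspu:t) (de:.ˈbu) (sa.ˈbi:).
Foot heads (stressed positions): 2, 4, 6.
End Rule Rightmost: primary stress on the rightmost head = syllable 6.
Secondary stress on 2, 4: lo.ˌspu:t.de:.ˌbu.sa.ˈbi:.

primary 6, secondary 2, 4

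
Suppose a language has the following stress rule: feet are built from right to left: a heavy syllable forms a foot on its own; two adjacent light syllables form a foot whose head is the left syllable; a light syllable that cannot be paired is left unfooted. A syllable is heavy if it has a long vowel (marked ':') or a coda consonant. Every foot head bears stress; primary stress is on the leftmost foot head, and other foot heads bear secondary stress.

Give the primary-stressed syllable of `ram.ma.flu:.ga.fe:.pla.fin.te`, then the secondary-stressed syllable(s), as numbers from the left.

Weights: 1 ram H, 2 ma L, 3 flu: H, 4 ga L, 5 fe: H, 6 pla L, 7 fin H, 8 te L.
Parse right to left (heavy = foot alone; LL = one foot; stranded L unfooted): (ˈram) ma (ˈflu:) ga (ˈfe:) pla (ˈfin) te.
Foot heads: 1, 3, 5, 7.
Primary stress on the leftmost head = syllable 1.
Secondary stress on 3, 5, 7: ˈram.ma.ˌflu:.ga.ˌfe:.pla.ˌfin.te.

primary 1, secondary 3, 5, 7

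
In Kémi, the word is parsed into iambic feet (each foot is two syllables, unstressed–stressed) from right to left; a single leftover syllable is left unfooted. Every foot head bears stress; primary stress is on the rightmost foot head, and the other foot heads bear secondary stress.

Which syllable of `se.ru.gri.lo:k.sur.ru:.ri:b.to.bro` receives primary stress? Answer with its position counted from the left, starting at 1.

Parse right to left into iambic (σˈσ) feet: se (ru.ˈgri) (lo:k.ˈsur) (ru:.ˈri:b) (to.ˈbro). Syllable 1 is left unfooted.
Foot heads (stressed positions): 3, 5, 7, 9.
End Rule Rightmost: primary stress on the rightmost head = syllable 9.
Primary stress: syllable 9 → se.ru.gri.lo:k.sur.ru:.ri:b.to.ˈbro.

9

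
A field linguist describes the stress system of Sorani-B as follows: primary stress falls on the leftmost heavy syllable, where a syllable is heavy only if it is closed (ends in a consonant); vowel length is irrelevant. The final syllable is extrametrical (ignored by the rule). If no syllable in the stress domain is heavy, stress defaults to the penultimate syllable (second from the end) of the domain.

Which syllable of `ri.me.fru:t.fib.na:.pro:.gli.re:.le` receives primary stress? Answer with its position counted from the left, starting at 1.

The final syllable (9, le) is extrametrical; the stress domain is syllables 1–8.
Weights: 1 ri L, 2 me L, 3 fru:t H, 4 fib H, 5 na: L, 6 pro: L, 7 gli L, 8 re: L.
Heavy syllables in the domain: 3, 4. The leftmost is syllable 3 (fru:t).
Primary stress: syllable 3 → ri.me.ˈfru:t.fib.na:.pro:.gli.re:.le.

3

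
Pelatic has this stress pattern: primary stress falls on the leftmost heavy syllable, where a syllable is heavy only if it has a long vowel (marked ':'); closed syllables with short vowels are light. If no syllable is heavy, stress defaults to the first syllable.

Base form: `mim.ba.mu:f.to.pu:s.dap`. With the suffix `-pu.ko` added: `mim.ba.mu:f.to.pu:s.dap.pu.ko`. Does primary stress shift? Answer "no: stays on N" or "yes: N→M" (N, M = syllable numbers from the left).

Base `mim.ba.mu:f.to.pu:s.dap` (6 syllables):
  Weights: 1 mim L, 2 ba L, 3 mu:f H, 4 to L, 5 pu:s H, 6 dap L.
  Heavy syllables in the domain: 3, 5. The leftmost is syllable 3 (mu:f).
  → primary stress on syllable 3.
Suffixed `mim.ba.mu:f.to.pu:s.dap.pu.ko` (8 syllables):
  Weights: 1 mim L, 2 ba L, 3 mu:f H, 4 to L, 5 pu:s H, 6 dap L, 7 pu L, 8 ko L.
  Heavy syllables in the domain: 3, 5. The leftmost is syllable 3 (mu:f).
  → primary stress on syllable 3.

no: stays on 3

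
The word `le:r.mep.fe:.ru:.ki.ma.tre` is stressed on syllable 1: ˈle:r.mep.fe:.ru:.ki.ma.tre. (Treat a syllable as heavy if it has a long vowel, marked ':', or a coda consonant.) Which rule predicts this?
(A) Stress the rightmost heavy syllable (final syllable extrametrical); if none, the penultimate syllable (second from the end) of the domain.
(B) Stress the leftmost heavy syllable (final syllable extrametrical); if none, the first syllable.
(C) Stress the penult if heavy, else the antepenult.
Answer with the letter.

B

Rule A → syllable 4 (observed: 1).
Rule B → syllable 1 ✓.
Rule C → syllable 5 (observed: 1).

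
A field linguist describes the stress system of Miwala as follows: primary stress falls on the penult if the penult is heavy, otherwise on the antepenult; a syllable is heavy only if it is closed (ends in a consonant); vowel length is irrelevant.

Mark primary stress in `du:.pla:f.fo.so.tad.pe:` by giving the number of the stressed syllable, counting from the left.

Weights: 4 so L, 5 tad H, 6 pe: L.
The penult (syllable 5, tad) is heavy, so it takes stress.
Primary stress: syllable 5 → du:.pla:f.fo.so.ˈtad.pe:.

5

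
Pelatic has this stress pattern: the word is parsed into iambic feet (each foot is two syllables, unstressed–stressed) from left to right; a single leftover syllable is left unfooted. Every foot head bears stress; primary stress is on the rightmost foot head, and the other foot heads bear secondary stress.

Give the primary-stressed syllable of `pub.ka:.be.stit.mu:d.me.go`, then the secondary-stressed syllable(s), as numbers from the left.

Parse left to right into iambic (σˈσ) feet: (pub.ˈka:) (be.ˈstit) (mu:d.ˈme) go. Syllable 7 is left unfooted.
Foot heads (stressed positions): 2, 4, 6.
End Rule Rightmost: primary stress on the rightmost head = syllable 6.
Secondary stress on 2, 4: pub.ˌka:.be.ˌstit.mu:d.ˈme.go.

primary 6, secondary 2, 4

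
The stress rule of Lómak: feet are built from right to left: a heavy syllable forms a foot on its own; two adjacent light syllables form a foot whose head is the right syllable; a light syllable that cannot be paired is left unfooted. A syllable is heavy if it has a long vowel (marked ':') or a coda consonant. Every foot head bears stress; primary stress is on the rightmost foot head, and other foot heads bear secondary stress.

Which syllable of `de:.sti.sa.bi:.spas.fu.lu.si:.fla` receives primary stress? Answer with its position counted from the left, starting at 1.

Weights: 1 de: H, 2 sti L, 3 sa L, 4 bi: H, 5 spas H, 6 fu L, 7 lu L, 8 si: H, 9 fla L.
Parse right to left (heavy = foot alone; LL = one foot; stranded L unfooted): (ˈde:) (sti.ˈsa) (ˈbi:) (ˈspas) (fu.ˈlu) (ˈsi:) fla.
Foot heads: 1, 3, 4, 5, 7, 8.
Primary stress on the rightmost head = syllable 8.
Primary stress: syllable 8 → de:.sti.sa.bi:.spas.fu.lu.ˈsi:.fla.

8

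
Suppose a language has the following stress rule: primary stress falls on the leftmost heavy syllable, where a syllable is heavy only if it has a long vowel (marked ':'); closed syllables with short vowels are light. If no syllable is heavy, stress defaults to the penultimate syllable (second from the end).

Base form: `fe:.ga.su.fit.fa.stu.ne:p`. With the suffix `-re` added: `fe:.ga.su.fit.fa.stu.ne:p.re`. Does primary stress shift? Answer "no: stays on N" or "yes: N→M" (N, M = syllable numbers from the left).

Base `fe:.ga.su.fit.fa.stu.ne:p` (7 syllables):
  Weights: 1 fe: H, 2 ga L, 3 su L, 4 fit L, 5 fa L, 6 stu L, 7 ne:p H.
  Heavy syllables in the domain: 1, 7. The leftmost is syllable 1 (fe:).
  → primary stress on syllable 1.
Suffixed `fe:.ga.su.fit.fa.stu.ne:p.re` (8 syllables):
  Weights: 1 fe: H, 2 ga L, 3 su L, 4 fit L, 5 fa L, 6 stu L, 7 ne:p H, 8 re L.
  Heavy syllables in the domain: 1, 7. The leftmost is syllable 1 (fe:).
  → primary stress on syllable 1.

no: stays on 1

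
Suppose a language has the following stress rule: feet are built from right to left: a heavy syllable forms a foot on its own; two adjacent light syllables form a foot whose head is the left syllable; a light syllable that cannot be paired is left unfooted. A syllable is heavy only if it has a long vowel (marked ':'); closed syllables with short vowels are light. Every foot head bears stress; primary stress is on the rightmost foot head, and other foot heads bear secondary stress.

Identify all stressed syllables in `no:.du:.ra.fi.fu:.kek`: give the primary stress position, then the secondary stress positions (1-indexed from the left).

Weights: 1 no: H, 2 du: H, 3 ra L, 4 fi L, 5 fu: H, 6 kek L.
Parse right to left (heavy = foot alone; LL = one foot; stranded L unfooted): (ˈno:) (ˈdu:) (ˈra.fi) (ˈfu:) kek.
Foot heads: 1, 2, 3, 5.
Primary stress on the rightmost head = syllable 5.
Secondary stress on 1, 2, 3: ˌno:.ˌdu:.ˌra.fi.ˈfu:.kek.

primary 5, secondary 1, 2, 3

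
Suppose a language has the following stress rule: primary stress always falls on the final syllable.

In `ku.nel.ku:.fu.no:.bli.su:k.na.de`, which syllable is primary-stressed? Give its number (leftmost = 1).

9

The word has 9 syllables; the final syllable is syllable 9 (de).
Primary stress: syllable 9 → ku.nel.ku:.fu.no:.bli.su:k.na.ˈde.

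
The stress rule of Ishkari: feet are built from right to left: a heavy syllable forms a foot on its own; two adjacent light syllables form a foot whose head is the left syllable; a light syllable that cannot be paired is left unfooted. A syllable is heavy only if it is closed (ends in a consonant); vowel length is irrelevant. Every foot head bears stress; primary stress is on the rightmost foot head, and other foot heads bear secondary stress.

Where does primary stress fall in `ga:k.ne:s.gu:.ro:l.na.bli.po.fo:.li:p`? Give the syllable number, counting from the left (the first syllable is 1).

Weights: 1 ga:k H, 2 ne:s H, 3 gu: L, 4 ro:l H, 5 na L, 6 bli L, 7 po L, 8 fo: L, 9 li:p H.
Parse right to left (heavy = foot alone; LL = one foot; stranded L unfooted): (ˈga:k) (ˈne:s) gu: (ˈro:l) (ˈna.bli) (ˈpo.fo:) (ˈli:p).
Foot heads: 1, 2, 4, 5, 7, 9.
Primary stress on the rightmost head = syllable 9.
Primary stress: syllable 9 → ga:k.ne:s.gu:.ro:l.na.bli.po.fo:.ˈli:p.

9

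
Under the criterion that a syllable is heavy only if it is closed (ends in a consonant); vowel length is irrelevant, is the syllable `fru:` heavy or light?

`fru:`: long vowel, open (no coda). Open (no coda) → light.

light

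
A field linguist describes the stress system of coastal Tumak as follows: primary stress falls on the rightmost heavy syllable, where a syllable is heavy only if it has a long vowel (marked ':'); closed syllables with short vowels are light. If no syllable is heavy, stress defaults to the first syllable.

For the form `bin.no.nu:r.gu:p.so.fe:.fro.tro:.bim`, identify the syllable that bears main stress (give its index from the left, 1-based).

Weights: 1 bin L, 2 no L, 3 nu:r H, 4 gu:p H, 5 so L, 6 fe: H, 7 fro L, 8 tro: H, 9 bim L.
Heavy syllables in the domain: 3, 4, 6, 8. The rightmost is syllable 8 (tro:).
Primary stress: syllable 8 → bin.no.nu:r.gu:p.so.fe:.fro.ˈtro:.bim.

8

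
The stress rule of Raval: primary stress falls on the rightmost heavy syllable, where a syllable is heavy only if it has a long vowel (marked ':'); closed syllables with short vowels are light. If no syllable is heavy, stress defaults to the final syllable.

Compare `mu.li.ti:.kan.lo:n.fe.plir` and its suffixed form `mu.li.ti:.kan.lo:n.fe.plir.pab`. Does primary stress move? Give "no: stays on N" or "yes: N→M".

no: stays on 5

Base `mu.li.ti:.kan.lo:n.fe.plir` (7 syllables):
  Weights: 1 mu L, 2 li L, 3 ti: H, 4 kan L, 5 lo:n H, 6 fe L, 7 plir L.
  Heavy syllables in the domain: 3, 5. The rightmost is syllable 5 (lo:n).
  → primary stress on syllable 5.
Suffixed `mu.li.ti:.kan.lo:n.fe.plir.pab` (8 syllables):
  Weights: 1 mu L, 2 li L, 3 ti: H, 4 kan L, 5 lo:n H, 6 fe L, 7 plir L, 8 pab L.
  Heavy syllables in the domain: 3, 5. The rightmost is syllable 5 (lo:n).
  → primary stress on syllable 5.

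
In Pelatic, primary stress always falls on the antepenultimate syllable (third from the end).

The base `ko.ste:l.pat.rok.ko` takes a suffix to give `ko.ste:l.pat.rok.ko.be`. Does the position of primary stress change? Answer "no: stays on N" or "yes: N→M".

yes: 3→4

Base `ko.ste:l.pat.rok.ko` (5 syllables):
  The word has 5 syllables; the antepenultimate syllable (third from the end) is syllable 3 (pat).
  → primary stress on syllable 3.
Suffixed `ko.ste:l.pat.rok.ko.be` (6 syllables):
  The word has 6 syllables; the antepenultimate syllable (third from the end) is syllable 4 (rok).
  → primary stress on syllable 4.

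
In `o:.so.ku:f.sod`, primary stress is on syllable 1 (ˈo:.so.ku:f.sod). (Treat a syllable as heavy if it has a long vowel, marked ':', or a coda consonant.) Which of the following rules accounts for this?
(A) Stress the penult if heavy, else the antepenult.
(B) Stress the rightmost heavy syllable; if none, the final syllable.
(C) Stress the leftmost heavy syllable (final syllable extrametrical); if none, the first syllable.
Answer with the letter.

C

Rule A → syllable 3 (observed: 1).
Rule B → syllable 4 (observed: 1).
Rule C → syllable 1 ✓.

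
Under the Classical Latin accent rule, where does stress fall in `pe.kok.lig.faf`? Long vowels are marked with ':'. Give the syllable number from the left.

3

Classical Latin: stress the penult if heavy (long vowel or closed), else the antepenult.
Weights: 2 kok H, 3 lig H, 4 faf H.
The penult (syllable 3, lig) is heavy, so it takes stress.
Stress on syllable 3: pe.kok.ˈlig.faf.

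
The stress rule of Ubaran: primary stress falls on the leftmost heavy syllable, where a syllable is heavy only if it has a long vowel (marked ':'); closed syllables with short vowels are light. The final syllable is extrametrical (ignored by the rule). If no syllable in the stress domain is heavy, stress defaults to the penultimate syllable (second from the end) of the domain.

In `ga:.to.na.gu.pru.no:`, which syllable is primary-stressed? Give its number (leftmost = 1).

1

The final syllable (6, no:) is extrametrical; the stress domain is syllables 1–5.
Weights: 1 ga: H, 2 to L, 3 na L, 4 gu L, 5 pru L.
Heavy syllables in the domain: 1. The leftmost is syllable 1 (ga:).
Primary stress: syllable 1 → ˈga:.to.na.gu.pru.no:.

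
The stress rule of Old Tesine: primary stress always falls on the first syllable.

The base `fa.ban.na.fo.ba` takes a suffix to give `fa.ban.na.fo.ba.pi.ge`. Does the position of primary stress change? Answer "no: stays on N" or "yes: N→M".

no: stays on 1

Base `fa.ban.na.fo.ba` (5 syllables):
  The word has 5 syllables; the first syllable is syllable 1 (fa).
  → primary stress on syllable 1.
Suffixed `fa.ban.na.fo.ba.pi.ge` (7 syllables):
  The word has 7 syllables; the first syllable is syllable 1 (fa).
  → primary stress on syllable 1.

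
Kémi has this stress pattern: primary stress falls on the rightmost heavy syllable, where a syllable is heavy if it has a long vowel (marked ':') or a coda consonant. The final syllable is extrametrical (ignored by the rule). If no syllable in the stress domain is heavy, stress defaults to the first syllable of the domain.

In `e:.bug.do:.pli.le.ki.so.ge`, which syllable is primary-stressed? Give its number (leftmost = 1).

3

The final syllable (8, ge) is extrametrical; the stress domain is syllables 1–7.
Weights: 1 e: H, 2 bug H, 3 do: H, 4 pli L, 5 le L, 6 ki L, 7 so L.
Heavy syllables in the domain: 1, 2, 3. The rightmost is syllable 3 (do:).
Primary stress: syllable 3 → e:.bug.ˈdo:.pli.le.ki.so.ge.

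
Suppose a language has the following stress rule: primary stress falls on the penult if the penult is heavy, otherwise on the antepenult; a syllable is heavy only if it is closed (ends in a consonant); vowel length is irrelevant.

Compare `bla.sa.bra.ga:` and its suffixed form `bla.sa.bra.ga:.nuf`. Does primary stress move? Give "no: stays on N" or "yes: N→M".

Base `bla.sa.bra.ga:` (4 syllables):
  Weights: 2 sa L, 3 bra L, 4 ga: L.
  The penult (syllable 3, bra) is light, so stress falls on the antepenult (syllable 2, sa).
  → primary stress on syllable 2.
Suffixed `bla.sa.bra.ga:.nuf` (5 syllables):
  Weights: 3 bra L, 4 ga: L, 5 nuf H.
  The penult (syllable 4, ga:) is light, so stress falls on the antepenult (syllable 3, bra).
  → primary stress on syllable 3.

yes: 2→3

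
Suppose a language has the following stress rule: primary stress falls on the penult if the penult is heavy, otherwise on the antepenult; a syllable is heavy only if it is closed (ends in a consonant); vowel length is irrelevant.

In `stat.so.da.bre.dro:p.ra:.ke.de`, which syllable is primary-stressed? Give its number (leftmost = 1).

Weights: 6 ra: L, 7 ke L, 8 de L.
The penult (syllable 7, ke) is light, so stress falls on the antepenult (syllable 6, ra:).
Primary stress: syllable 6 → stat.so.da.bre.dro:p.ˈra:.ke.de.

6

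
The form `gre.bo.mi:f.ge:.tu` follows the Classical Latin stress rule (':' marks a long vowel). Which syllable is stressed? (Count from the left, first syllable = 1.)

4

Classical Latin: stress the penult if heavy (long vowel or closed), else the antepenult.
Weights: 3 mi:f H, 4 ge: H, 5 tu L.
The penult (syllable 4, ge:) is heavy, so it takes stress.
Stress on syllable 4: gre.bo.mi:f.ˈge:.tu.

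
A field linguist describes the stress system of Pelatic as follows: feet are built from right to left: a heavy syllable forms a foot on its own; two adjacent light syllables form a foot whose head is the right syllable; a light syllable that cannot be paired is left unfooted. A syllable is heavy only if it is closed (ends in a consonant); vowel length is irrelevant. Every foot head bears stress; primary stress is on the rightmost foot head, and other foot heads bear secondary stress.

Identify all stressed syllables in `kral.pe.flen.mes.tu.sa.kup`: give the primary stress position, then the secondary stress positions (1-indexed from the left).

primary 7, secondary 1, 3, 4, 6

Weights: 1 kral H, 2 pe L, 3 flen H, 4 mes H, 5 tu L, 6 sa L, 7 kup H.
Parse right to left (heavy = foot alone; LL = one foot; stranded L unfooted): (ˈkral) pe (ˈflen) (ˈmes) (tu.ˈsa) (ˈkup).
Foot heads: 1, 3, 4, 6, 7.
Primary stress on the rightmost head = syllable 7.
Secondary stress on 1, 3, 4, 6: ˌkral.pe.ˌflen.ˌmes.tu.ˌsa.ˈkup.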